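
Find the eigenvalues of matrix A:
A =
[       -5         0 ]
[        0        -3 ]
λ = -5, -3

Solve det(A - λI) = 0. For a 2×2 matrix the characteristic equation is λ² - (trace)λ + det = 0.
trace(A) = a + d = -5 - 3 = -8.
det(A) = a*d - b*c = (-5)*(-3) - (0)*(0) = 15 - 0 = 15.
Characteristic equation: λ² - (-8)λ + (15) = 0.
Discriminant = (-8)² - 4*(15) = 64 - 60 = 4.
λ = (-8 ± √4) / 2 = (-8 ± 2) / 2 = -5, -3.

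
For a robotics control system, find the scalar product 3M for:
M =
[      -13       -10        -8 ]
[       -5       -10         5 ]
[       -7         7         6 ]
3M =
[      -39       -30       -24 ]
[      -15       -30        15 ]
[      -21        21        18 ]

Scalar multiplication is elementwise: (3M)[i][j] = 3 * M[i][j].
  (3M)[0][0] = 3 * (-13) = -39
  (3M)[0][1] = 3 * (-10) = -30
  (3M)[0][2] = 3 * (-8) = -24
  (3M)[1][0] = 3 * (-5) = -15
  (3M)[1][1] = 3 * (-10) = -30
  (3M)[1][2] = 3 * (5) = 15
  (3M)[2][0] = 3 * (-7) = -21
  (3M)[2][1] = 3 * (7) = 21
  (3M)[2][2] = 3 * (6) = 18
3M =
[      -39       -30       -24 ]
[      -15       -30        15 ]
[      -21        21        18 ]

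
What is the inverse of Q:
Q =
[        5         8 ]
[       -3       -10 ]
det(Q) = -26
Q⁻¹ =
[     5/13      4/13 ]
[    -3/26     -5/26 ]

For a 2×2 matrix Q = [[a, b], [c, d]] with det(Q) ≠ 0, Q⁻¹ = (1/det(Q)) * [[d, -b], [-c, a]].
det(Q) = (5)*(-10) - (8)*(-3) = -50 + 24 = -26.
Q⁻¹ = (1/-26) * [[-10, -8], [3, 5]].
Dividing each entry by -26 and reducing:
Q⁻¹ =
[     5/13      4/13 ]
[    -3/26     -5/26 ]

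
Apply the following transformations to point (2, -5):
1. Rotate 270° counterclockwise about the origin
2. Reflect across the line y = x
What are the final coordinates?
(-2, -5)

Step 1: Rotate 270° → (-5, -2)
Step 2: Reflect across the line y = x → (-2, -5)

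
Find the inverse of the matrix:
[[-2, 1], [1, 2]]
[[-2/5, 1/5], [1/5, 2/5]]

For [[a,b],[c,d]], inverse = (1/det)·[[d,-b],[-c,a]]
det = -2·2 - 1·1 = -5
Inverse = (1/-5)·[[2, -1], [-1, -2]]
        = [[-2/5, 1/5], [1/5, 2/5]]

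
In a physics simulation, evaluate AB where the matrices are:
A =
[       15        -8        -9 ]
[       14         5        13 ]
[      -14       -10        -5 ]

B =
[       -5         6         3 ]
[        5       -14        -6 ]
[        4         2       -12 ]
AB =
[     -151       184       201 ]
[        7        40      -144 ]
[        0        46        78 ]

Matrix multiplication: (AB)[i][j] = sum over k of A[i][k] * B[k][j].
  (AB)[0][0] = (15)*(-5) + (-8)*(5) + (-9)*(4) = -151
  (AB)[0][1] = (15)*(6) + (-8)*(-14) + (-9)*(2) = 184
  (AB)[0][2] = (15)*(3) + (-8)*(-6) + (-9)*(-12) = 201
  (AB)[1][0] = (14)*(-5) + (5)*(5) + (13)*(4) = 7
  (AB)[1][1] = (14)*(6) + (5)*(-14) + (13)*(2) = 40
  (AB)[1][2] = (14)*(3) + (5)*(-6) + (13)*(-12) = -144
  (AB)[2][0] = (-14)*(-5) + (-10)*(5) + (-5)*(4) = 0
  (AB)[2][1] = (-14)*(6) + (-10)*(-14) + (-5)*(2) = 46
  (AB)[2][2] = (-14)*(3) + (-10)*(-6) + (-5)*(-12) = 78
AB =
[     -151       184       201 ]
[        7        40      -144 ]
[        0        46        78 ]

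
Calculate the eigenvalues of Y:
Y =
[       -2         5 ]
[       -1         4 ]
λ = -1, 3

Solve det(Y - λI) = 0. For a 2×2 matrix the characteristic equation is λ² - (trace)λ + det = 0.
trace(Y) = a + d = -2 + 4 = 2.
det(Y) = a*d - b*c = (-2)*(4) - (5)*(-1) = -8 + 5 = -3.
Characteristic equation: λ² - (2)λ + (-3) = 0.
Discriminant = (2)² - 4*(-3) = 4 + 12 = 16.
λ = (2 ± √16) / 2 = (2 ± 4) / 2 = -1, 3.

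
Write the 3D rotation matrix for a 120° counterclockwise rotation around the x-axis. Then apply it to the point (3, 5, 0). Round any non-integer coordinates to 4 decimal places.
R = [[1, 0, 0], [0, -1/2, -√3/2], [0, √3/2, -1/2]]; R·(3, 5, 0) = (3.0000, -2.5000, 4.3301)

Rotation matrix for 120° around x-axis:
cos(120°) = -1/2, sin(120°) = √3/2
R = [[1, 0, 0], [0, -1/2, -√3/2], [0, √3/2, -1/2]]
Apply to (3, 5, 0): R·[3, 5, 0]ᵀ = (3.0000, -2.5000, 4.3301)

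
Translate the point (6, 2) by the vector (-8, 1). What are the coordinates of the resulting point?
(-2, 3)

Translation by (-8, 1):
x' = 6 + -8 = -2
y' = 2 + 1 = 3
Homogeneous matrix: [[1, 0, -8], [0, 1, 1], [0, 0, 1]]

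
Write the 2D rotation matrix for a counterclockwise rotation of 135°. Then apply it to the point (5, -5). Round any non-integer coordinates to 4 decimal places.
R = [[-√2/2, -√2/2], [√2/2, -√2/2]]; R·(5, -5) = (0.0000, 7.0711)

Rotation matrix formula: R(θ) = [[cos θ, -sin θ], [sin θ, cos θ]]
For θ = 135°:
cos(135°) = -√2/2
sin(135°) = √2/2
R = [[-√2/2, -√2/2], [√2/2, -√2/2]]
Apply to (5, -5): [-√2/2·5 + (-√2/2)·-5, √2/2·5 + -√2/2·-5] = (0.0000, 7.0711)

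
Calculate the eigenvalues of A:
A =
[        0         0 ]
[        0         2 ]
λ = 0, 2

Solve det(A - λI) = 0. For a 2×2 matrix the characteristic equation is λ² - (trace)λ + det = 0.
trace(A) = a + d = 0 + 2 = 2.
det(A) = a*d - b*c = (0)*(2) - (0)*(0) = 0 - 0 = 0.
Characteristic equation: λ² - (2)λ + (0) = 0.
Discriminant = (2)² - 4*(0) = 4 - 0 = 4.
λ = (2 ± √4) / 2 = (2 ± 2) / 2 = 0, 2.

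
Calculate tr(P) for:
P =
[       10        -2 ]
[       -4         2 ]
tr(P) = 10 + 2 = 12

The trace of a square matrix is the sum of its diagonal entries.
Diagonal entries of P: P[0][0] = 10, P[1][1] = 2.
tr(P) = 10 + 2 = 12.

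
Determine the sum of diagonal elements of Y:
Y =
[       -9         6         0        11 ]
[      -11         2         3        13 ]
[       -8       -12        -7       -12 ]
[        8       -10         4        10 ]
tr(Y) = -9 + 2 - 7 + 10 = -4

The trace of a square matrix is the sum of its diagonal entries.
Diagonal entries of Y: Y[0][0] = -9, Y[1][1] = 2, Y[2][2] = -7, Y[3][3] = 10.
tr(Y) = -9 + 2 - 7 + 10 = -4.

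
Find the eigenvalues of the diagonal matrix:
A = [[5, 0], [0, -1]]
λ₁ = 5, λ₂ = -1

The characteristic polynomial of A is det(A - λI) = (5 - λ)(-1 - λ) = 0.
The roots are λ = 5 and λ = -1, so the eigenvalues are the diagonal entries.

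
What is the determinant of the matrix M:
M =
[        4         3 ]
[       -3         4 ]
det(M) = 25

For a 2×2 matrix [[a, b], [c, d]], det = a*d - b*c.
det(M) = (4)*(4) - (3)*(-3) = 16 + 9 = 25.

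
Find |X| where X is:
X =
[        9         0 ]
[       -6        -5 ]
det(X) = -45

For a 2×2 matrix [[a, b], [c, d]], det = a*d - b*c.
det(X) = (9)*(-5) - (0)*(-6) = -45 - 0 = -45.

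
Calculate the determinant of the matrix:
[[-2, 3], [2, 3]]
-12

For a 2×2 matrix [[a, b], [c, d]], det = ad - bc
det = (-2)(3) - (3)(2) = -6 - 6 = -12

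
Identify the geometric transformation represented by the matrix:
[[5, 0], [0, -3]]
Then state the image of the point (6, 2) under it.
non-uniform scaling by (5, -3); image of (6, 2) is (30, -6)

This is diagonal with distinct entries, so it scales the x-axis by 5 and the y-axis by -3.
The matrix [[5, 0], [0, -3]] represents: non-uniform scaling by (5, -3).
Applying it to (6, 2): [5·6 + 0·2, 0·6 + -3·2] = (30, -6).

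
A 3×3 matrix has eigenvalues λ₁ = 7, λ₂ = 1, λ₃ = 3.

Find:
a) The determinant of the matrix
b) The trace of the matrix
det = 21, trace = 11

Two standard eigenvalue identities:
- det(A) equals the product of the eigenvalues (counted with multiplicity).
- trace(A) equals the sum of the eigenvalues.
det(A) = (7)*(1)*(3) = 21.
trace(A) = 7 + 1 + 3 = 11.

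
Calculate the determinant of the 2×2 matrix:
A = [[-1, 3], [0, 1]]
-1

For A = [[a, b], [c, d]], det(A) = a*d - b*c.
det(A) = (-1)*(1) - (3)*(0) = -1 - 0 = -1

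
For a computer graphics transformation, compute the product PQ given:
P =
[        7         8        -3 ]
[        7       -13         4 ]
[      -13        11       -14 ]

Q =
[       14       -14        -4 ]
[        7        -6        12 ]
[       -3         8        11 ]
PQ =
[      163      -170        35 ]
[       -5        12      -140 ]
[      -63         4        30 ]

Matrix multiplication: (PQ)[i][j] = sum over k of P[i][k] * Q[k][j].
  (PQ)[0][0] = (7)*(14) + (8)*(7) + (-3)*(-3) = 163
  (PQ)[0][1] = (7)*(-14) + (8)*(-6) + (-3)*(8) = -170
  (PQ)[0][2] = (7)*(-4) + (8)*(12) + (-3)*(11) = 35
  (PQ)[1][0] = (7)*(14) + (-13)*(7) + (4)*(-3) = -5
  (PQ)[1][1] = (7)*(-14) + (-13)*(-6) + (4)*(8) = 12
  (PQ)[1][2] = (7)*(-4) + (-13)*(12) + (4)*(11) = -140
  (PQ)[2][0] = (-13)*(14) + (11)*(7) + (-14)*(-3) = -63
  (PQ)[2][1] = (-13)*(-14) + (11)*(-6) + (-14)*(8) = 4
  (PQ)[2][2] = (-13)*(-4) + (11)*(12) + (-14)*(11) = 30
PQ =
[      163      -170        35 ]
[       -5        12      -140 ]
[      -63         4        30 ]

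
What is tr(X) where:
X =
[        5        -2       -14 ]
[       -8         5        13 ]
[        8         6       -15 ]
tr(X) = 5 + 5 - 15 = -5

The trace of a square matrix is the sum of its diagonal entries.
Diagonal entries of X: X[0][0] = 5, X[1][1] = 5, X[2][2] = -15.
tr(X) = 5 + 5 - 15 = -5.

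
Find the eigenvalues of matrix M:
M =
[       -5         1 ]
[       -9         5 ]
λ = -4, 4

Solve det(M - λI) = 0. For a 2×2 matrix the characteristic equation is λ² - (trace)λ + det = 0.
trace(M) = a + d = -5 + 5 = 0.
det(M) = a*d - b*c = (-5)*(5) - (1)*(-9) = -25 + 9 = -16.
Characteristic equation: λ² - (0)λ + (-16) = 0.
Discriminant = (0)² - 4*(-16) = 0 + 64 = 64.
λ = (0 ± √64) / 2 = (0 ± 8) / 2 = -4, 4.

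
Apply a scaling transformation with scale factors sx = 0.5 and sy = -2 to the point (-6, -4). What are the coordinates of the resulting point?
(-3.0, 8)

Scaling matrix:
[[0.50, 0], [0, -2]]
Result: (-6 × 0.5, -4 × -2) = (-3.0, 8)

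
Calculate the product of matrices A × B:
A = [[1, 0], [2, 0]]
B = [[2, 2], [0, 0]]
[[2, 2], [4, 4]]

Matrix multiplication:
C[0][0] = 1×2 + 0×0 = 2
C[0][1] = 1×2 + 0×0 = 2
C[1][0] = 2×2 + 0×0 = 4
C[1][1] = 2×2 + 0×0 = 4
Result: [[2, 2], [4, 4]]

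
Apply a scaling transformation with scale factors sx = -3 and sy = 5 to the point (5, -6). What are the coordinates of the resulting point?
(-15, -30)

Scaling matrix:
[[-3, 0], [0, 5]]
Result: (5 × -3, -6 × 5) = (-15, -30)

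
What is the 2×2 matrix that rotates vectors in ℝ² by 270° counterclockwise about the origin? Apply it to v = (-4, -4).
R = [[0, 1], [-1, 0]]; R·v = (-4, 4)

A counterclockwise rotation by angle θ in ℝ² has matrix R(θ) = [[cos θ, -sin θ], [sin θ, cos θ]].
For θ = 270°: cos θ = 0, sin θ = -1.
R(270°) = [[0, 1], [-1, 0]].
R·v = [0·-4 + (1)·-4, -1·-4 + 0·-4] = (-4, 4).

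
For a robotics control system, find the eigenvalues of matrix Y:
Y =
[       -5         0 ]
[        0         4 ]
λ = -5, 4

Solve det(Y - λI) = 0. For a 2×2 matrix the characteristic equation is λ² - (trace)λ + det = 0.
trace(Y) = a + d = -5 + 4 = -1.
det(Y) = a*d - b*c = (-5)*(4) - (0)*(0) = -20 - 0 = -20.
Characteristic equation: λ² - (-1)λ + (-20) = 0.
Discriminant = (-1)² - 4*(-20) = 1 + 80 = 81.
λ = (-1 ± √81) / 2 = (-1 ± 9) / 2 = -5, 4.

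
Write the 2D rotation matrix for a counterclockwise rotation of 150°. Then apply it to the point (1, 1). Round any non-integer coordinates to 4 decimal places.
R = [[-√3/2, -1/2], [1/2, -√3/2]]; R·(1, 1) = (-1.3660, -0.3660)

Rotation matrix formula: R(θ) = [[cos θ, -sin θ], [sin θ, cos θ]]
For θ = 150°:
cos(150°) = -√3/2
sin(150°) = 1/2
R = [[-√3/2, -1/2], [1/2, -√3/2]]
Apply to (1, 1): [-√3/2·1 + (-1/2)·1, 1/2·1 + -√3/2·1] = (-1.3660, -0.3660)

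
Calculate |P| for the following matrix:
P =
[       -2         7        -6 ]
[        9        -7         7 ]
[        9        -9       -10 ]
det(P) = 913

Expand along row 0 (cofactor expansion): det(P) = a*(e*i - f*h) - b*(d*i - f*g) + c*(d*h - e*g), where the 3×3 is [[a, b, c], [d, e, f], [g, h, i]].
Minor M_00 = (-7)*(-10) - (7)*(-9) = 70 + 63 = 133.
Minor M_01 = (9)*(-10) - (7)*(9) = -90 - 63 = -153.
Minor M_02 = (9)*(-9) - (-7)*(9) = -81 + 63 = -18.
det(P) = (-2)*(133) - (7)*(-153) + (-6)*(-18) = -266 + 1071 + 108 = 913.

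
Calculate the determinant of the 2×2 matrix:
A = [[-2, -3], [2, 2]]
2

For A = [[a, b], [c, d]], det(A) = a*d - b*c.
det(A) = (-2)*(2) - (-3)*(2) = -4 - -6 = 2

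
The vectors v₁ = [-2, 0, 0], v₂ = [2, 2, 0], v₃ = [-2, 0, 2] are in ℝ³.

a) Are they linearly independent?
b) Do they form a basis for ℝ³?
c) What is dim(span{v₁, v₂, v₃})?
Yes independent, yes basis, dim = 3

Stack v₁, v₂, v₃ as rows of a 3×3 matrix.
[[-2, 0, 0]; [2, 2, 0]; [-2, 0, 2]] is already lower triangular with nonzero diagonal entries (-2, 2, 2), so its determinant is the product of the diagonal entries, det = (-2)·(2)·(2) = -8 ≠ 0, and the rows are linearly independent.
Three linearly independent vectors in ℝ³ form a basis for ℝ³, so dim(span{v₁,v₂,v₃}) = 3.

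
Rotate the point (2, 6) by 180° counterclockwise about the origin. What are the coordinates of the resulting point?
(-2, -6)

Rotation matrix R(θ) = [[cos θ, -sin θ], [sin θ, cos θ]]; for θ = 180°:
R = [[-1, 0], [0, -1]]
Result: R × [2, 6]ᵀ = [-1·2 + (0)·6, 0·2 + (-1)·6]ᵀ = (-2, -6)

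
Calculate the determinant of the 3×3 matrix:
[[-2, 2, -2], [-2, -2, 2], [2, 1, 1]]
16

Expansion along first row:
det = -2·det([[-2,2],[1,1]]) - 2·det([[-2,2],[2,1]]) + -2·det([[-2,-2],[2,1]])
    = -2·(-2·1 - 2·1) - 2·(-2·1 - 2·2) + -2·(-2·1 - -2·2)
    = -2·-4 - 2·-6 + -2·2
    = 8 + 12 + -4 = 16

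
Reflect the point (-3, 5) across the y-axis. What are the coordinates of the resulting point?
(3, 5)

Reflection across y-axis: (-3, 5) → (3, 5)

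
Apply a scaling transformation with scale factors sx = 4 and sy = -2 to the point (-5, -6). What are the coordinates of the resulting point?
(-20, 12)

Scaling matrix:
[[4, 0], [0, -2]]
Result: (-5 × 4, -6 × -2) = (-20, 12)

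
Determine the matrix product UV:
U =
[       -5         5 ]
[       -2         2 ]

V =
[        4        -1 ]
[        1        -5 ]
UV =
[      -15       -20 ]
[       -6        -8 ]

Matrix multiplication: (UV)[i][j] = sum over k of U[i][k] * V[k][j].
  (UV)[0][0] = (-5)*(4) + (5)*(1) = -15
  (UV)[0][1] = (-5)*(-1) + (5)*(-5) = -20
  (UV)[1][0] = (-2)*(4) + (2)*(1) = -6
  (UV)[1][1] = (-2)*(-1) + (2)*(-5) = -8
UV =
[      -15       -20 ]
[       -6        -8 ]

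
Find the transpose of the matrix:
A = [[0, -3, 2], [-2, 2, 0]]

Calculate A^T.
[[0, -2], [-3, 2], [2, 0]]

The transpose sends entry (i,j) to (j,i); rows become columns.
Row 0 of A: [0, -3, 2] -> column 0 of A^T.
Row 1 of A: [-2, 2, 0] -> column 1 of A^T.
A^T = [[0, -2], [-3, 2], [2, 0]]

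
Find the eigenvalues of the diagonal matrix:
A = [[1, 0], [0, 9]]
λ₁ = 1, λ₂ = 9

The characteristic polynomial of A is det(A - λI) = (1 - λ)(9 - λ) = 0.
The roots are λ = 1 and λ = 9, so the eigenvalues are the diagonal entries.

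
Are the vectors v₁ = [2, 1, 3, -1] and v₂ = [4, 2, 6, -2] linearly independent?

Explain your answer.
No, linearly dependent (v₂ = 2·v₁)

Check whether there is a scalar k with v₂ = k·v₁.
Comparing components, k = 2 satisfies 2·[2, 1, 3, -1] = [4, 2, 6, -2].
Since v₂ is a scalar multiple of v₁, the two vectors are linearly dependent.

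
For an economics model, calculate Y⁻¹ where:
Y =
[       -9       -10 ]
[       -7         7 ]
det(Y) = -133
Y⁻¹ =
[    -1/19   -10/133 ]
[    -1/19     9/133 ]

For a 2×2 matrix Y = [[a, b], [c, d]] with det(Y) ≠ 0, Y⁻¹ = (1/det(Y)) * [[d, -b], [-c, a]].
det(Y) = (-9)*(7) - (-10)*(-7) = -63 - 70 = -133.
Y⁻¹ = (1/-133) * [[7, 10], [7, -9]].
Dividing each entry by -133 and reducing:
Y⁻¹ =
[    -1/19   -10/133 ]
[    -1/19     9/133 ]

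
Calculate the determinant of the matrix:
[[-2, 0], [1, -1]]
2

For a 2×2 matrix [[a, b], [c, d]], det = ad - bc
det = (-2)(-1) - (0)(1) = 2 - 0 = 2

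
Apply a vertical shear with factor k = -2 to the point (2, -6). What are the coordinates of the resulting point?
(2, -10)

Shear matrix for vertical shear with factor k = -2:
[[1, 0], [-2, 1]]
Result: (2, -6) → (2, -10)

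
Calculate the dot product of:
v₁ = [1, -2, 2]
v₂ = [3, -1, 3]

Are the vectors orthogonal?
11, No

The dot product is the sum of products of corresponding components.
v₁·v₂ = (1)*(3) + (-2)*(-1) + (2)*(3) = 3 + 2 + 6 = 11.
Two vectors are orthogonal iff their dot product is 0; here the dot product is 11, so the vectors are not orthogonal.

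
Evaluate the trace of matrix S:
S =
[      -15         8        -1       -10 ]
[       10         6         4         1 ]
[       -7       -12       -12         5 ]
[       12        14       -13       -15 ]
tr(S) = -15 + 6 - 12 - 15 = -36

The trace of a square matrix is the sum of its diagonal entries.
Diagonal entries of S: S[0][0] = -15, S[1][1] = 6, S[2][2] = -12, S[3][3] = -15.
tr(S) = -15 + 6 - 12 - 15 = -36.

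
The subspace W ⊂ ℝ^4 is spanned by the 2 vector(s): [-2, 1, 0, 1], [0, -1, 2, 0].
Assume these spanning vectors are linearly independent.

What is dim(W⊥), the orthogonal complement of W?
dim(W⊥) = 2

For any subspace W of ℝ^n, dim(W) + dim(W⊥) = n (the whole-space dimension).
Here the given 2 vectors are linearly independent, so dim(W) = 2.
Thus dim(W⊥) = n - dim(W) = 4 - 2 = 2.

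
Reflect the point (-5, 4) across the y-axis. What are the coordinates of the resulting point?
(5, 4)

Reflection across y-axis: (-5, 4) → (5, 4)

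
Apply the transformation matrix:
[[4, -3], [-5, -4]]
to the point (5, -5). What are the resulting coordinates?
(35, -5)

Matrix multiplication:
[[4, -3], [-5, -4]] × [5, -5]ᵀ
= [4×5 + -3×-5, -5×5 + -4×-5]ᵀ
= [35.0000, -5.0000]ᵀ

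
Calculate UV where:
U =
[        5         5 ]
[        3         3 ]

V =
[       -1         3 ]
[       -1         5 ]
UV =
[      -10        40 ]
[       -6        24 ]

Matrix multiplication: (UV)[i][j] = sum over k of U[i][k] * V[k][j].
  (UV)[0][0] = (5)*(-1) + (5)*(-1) = -10
  (UV)[0][1] = (5)*(3) + (5)*(5) = 40
  (UV)[1][0] = (3)*(-1) + (3)*(-1) = -6
  (UV)[1][1] = (3)*(3) + (3)*(5) = 24
UV =
[      -10        40 ]
[       -6        24 ]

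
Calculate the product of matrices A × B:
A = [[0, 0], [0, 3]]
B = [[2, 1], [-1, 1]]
[[0, 0], [-3, 3]]

Matrix multiplication:
C[0][0] = 0×2 + 0×-1 = 0
C[0][1] = 0×1 + 0×1 = 0
C[1][0] = 0×2 + 3×-1 = -3
C[1][1] = 0×1 + 3×1 = 3
Result: [[0, 0], [-3, 3]]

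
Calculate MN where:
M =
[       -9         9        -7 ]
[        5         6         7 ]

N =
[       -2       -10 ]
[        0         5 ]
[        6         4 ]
MN =
[      -24       107 ]
[       32         8 ]

Matrix multiplication: (MN)[i][j] = sum over k of M[i][k] * N[k][j].
  (MN)[0][0] = (-9)*(-2) + (9)*(0) + (-7)*(6) = -24
  (MN)[0][1] = (-9)*(-10) + (9)*(5) + (-7)*(4) = 107
  (MN)[1][0] = (5)*(-2) + (6)*(0) + (7)*(6) = 32
  (MN)[1][1] = (5)*(-10) + (6)*(5) + (7)*(4) = 8
MN =
[      -24       107 ]
[       32         8 ]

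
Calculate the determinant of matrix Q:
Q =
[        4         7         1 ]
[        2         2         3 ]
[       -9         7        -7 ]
det(Q) = -199

Expand along row 0 (cofactor expansion): det(Q) = a*(e*i - f*h) - b*(d*i - f*g) + c*(d*h - e*g), where the 3×3 is [[a, b, c], [d, e, f], [g, h, i]].
Minor M_00 = (2)*(-7) - (3)*(7) = -14 - 21 = -35.
Minor M_01 = (2)*(-7) - (3)*(-9) = -14 + 27 = 13.
Minor M_02 = (2)*(7) - (2)*(-9) = 14 + 18 = 32.
det(Q) = (4)*(-35) - (7)*(13) + (1)*(32) = -140 - 91 + 32 = -199.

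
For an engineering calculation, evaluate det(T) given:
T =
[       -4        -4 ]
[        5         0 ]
det(T) = 20

For a 2×2 matrix [[a, b], [c, d]], det = a*d - b*c.
det(T) = (-4)*(0) - (-4)*(5) = 0 + 20 = 20.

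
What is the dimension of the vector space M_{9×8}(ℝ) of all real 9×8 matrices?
Dimension = 72

A real 9×8 matrix is determined by its 9·8 = 72 independent entries.
A standard basis is {E_ij : 1 ≤ i ≤ 9, 1 ≤ j ≤ 8}, where E_ij has a 1 in position (i, j) and 0 elsewhere — there are 72 such matrices, and they are linearly independent and span M_{9×8}(ℝ).
Therefore dim(M_{9×8}(ℝ)) = 72.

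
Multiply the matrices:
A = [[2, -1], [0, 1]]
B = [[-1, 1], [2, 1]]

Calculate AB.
[[-4, 1], [2, 1]]

Each entry (i,j) of AB = sum over k of A[i][k]*B[k][j].
(AB)[0][0] = (2)*(-1) + (-1)*(2) = -4
(AB)[0][1] = (2)*(1) + (-1)*(1) = 1
(AB)[1][0] = (0)*(-1) + (1)*(2) = 2
(AB)[1][1] = (0)*(1) + (1)*(1) = 1
AB = [[-4, 1], [2, 1]]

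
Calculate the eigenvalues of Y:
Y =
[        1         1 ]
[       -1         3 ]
λ = 2, 2

Solve det(Y - λI) = 0. For a 2×2 matrix the characteristic equation is λ² - (trace)λ + det = 0.
trace(Y) = a + d = 1 + 3 = 4.
det(Y) = a*d - b*c = (1)*(3) - (1)*(-1) = 3 + 1 = 4.
Characteristic equation: λ² - (4)λ + (4) = 0.
Discriminant = (4)² - 4*(4) = 16 - 16 = 0.
λ = (4 ± √0) / 2 = (4 ± 0) / 2 = 2, 2.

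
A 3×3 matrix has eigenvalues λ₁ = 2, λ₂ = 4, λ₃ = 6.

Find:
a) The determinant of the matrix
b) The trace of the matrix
det = 48, trace = 12

Two standard eigenvalue identities:
- det(A) equals the product of the eigenvalues (counted with multiplicity).
- trace(A) equals the sum of the eigenvalues.
det(A) = (2)*(4)*(6) = 48.
trace(A) = 2 + 4 + 6 = 12.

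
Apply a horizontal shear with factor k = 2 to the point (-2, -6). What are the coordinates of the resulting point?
(-14, -6)

Shear matrix for horizontal shear with factor k = 2:
[[1, 2], [0, 1]]
Result: (-2, -6) → (-14, -6)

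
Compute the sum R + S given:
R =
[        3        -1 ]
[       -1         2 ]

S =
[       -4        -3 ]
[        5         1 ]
R + S =
[       -1        -4 ]
[        4         3 ]

Matrix addition is elementwise: (R+S)[i][j] = R[i][j] + S[i][j].
  (R+S)[0][0] = (3) + (-4) = -1
  (R+S)[0][1] = (-1) + (-3) = -4
  (R+S)[1][0] = (-1) + (5) = 4
  (R+S)[1][1] = (2) + (1) = 3
R + S =
[       -1        -4 ]
[        4         3 ]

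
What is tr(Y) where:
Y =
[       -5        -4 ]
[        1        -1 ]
tr(Y) = -5 - 1 = -6

The trace of a square matrix is the sum of its diagonal entries.
Diagonal entries of Y: Y[0][0] = -5, Y[1][1] = -1.
tr(Y) = -5 - 1 = -6.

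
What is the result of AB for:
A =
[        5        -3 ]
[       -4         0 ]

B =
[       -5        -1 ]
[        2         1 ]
AB =
[      -31        -8 ]
[       20         4 ]

Matrix multiplication: (AB)[i][j] = sum over k of A[i][k] * B[k][j].
  (AB)[0][0] = (5)*(-5) + (-3)*(2) = -31
  (AB)[0][1] = (5)*(-1) + (-3)*(1) = -8
  (AB)[1][0] = (-4)*(-5) + (0)*(2) = 20
  (AB)[1][1] = (-4)*(-1) + (0)*(1) = 4
AB =
[      -31        -8 ]
[       20         4 ]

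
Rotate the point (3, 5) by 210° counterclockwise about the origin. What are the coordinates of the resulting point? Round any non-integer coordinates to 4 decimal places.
(-0.0981, -5.8301)

Rotation matrix R(θ) = [[cos θ, -sin θ], [sin θ, cos θ]]; for θ = 210°:
R = [[-√3/2, 1/2], [-1/2, -√3/2]]
Result: R × [3, 5]ᵀ = [-√3/2·3 + (1/2)·5, -1/2·3 + (-√3/2)·5]ᵀ = (-0.0981, -5.8301)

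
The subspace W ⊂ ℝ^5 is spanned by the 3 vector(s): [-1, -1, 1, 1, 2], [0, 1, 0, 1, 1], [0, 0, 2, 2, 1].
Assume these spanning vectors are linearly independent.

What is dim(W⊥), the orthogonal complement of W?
dim(W⊥) = 2

For any subspace W of ℝ^n, dim(W) + dim(W⊥) = n (the whole-space dimension).
Here the given 3 vectors are linearly independent, so dim(W) = 3.
Thus dim(W⊥) = n - dim(W) = 5 - 3 = 2.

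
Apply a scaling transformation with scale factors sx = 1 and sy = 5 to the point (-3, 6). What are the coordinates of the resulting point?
(-3, 30)

Scaling matrix:
[[1, 0], [0, 5]]
Result: (-3 × 1, 6 × 5) = (-3, 30)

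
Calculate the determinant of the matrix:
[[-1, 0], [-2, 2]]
-2

For a 2×2 matrix [[a, b], [c, d]], det = ad - bc
det = (-1)(2) - (0)(-2) = -2 - 0 = -2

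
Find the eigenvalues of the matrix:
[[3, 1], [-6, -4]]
λ = -3 and λ = 2

Characteristic equation: det(A - λI) = 0
λ² - (trace)λ + (det) = 0
λ² - (-1)λ + (-6) = 0
λ² + 1λ - 6 = 0
Solving: λ = -3, 2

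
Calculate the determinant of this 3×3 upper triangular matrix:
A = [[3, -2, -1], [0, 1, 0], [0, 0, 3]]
9

The determinant of a triangular matrix is the product of its diagonal entries (the off-diagonal entries above the diagonal do not affect it).
det(A) = (3) * (1) * (3) = 9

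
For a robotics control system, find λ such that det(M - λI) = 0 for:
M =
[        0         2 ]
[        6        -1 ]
λ = -4, 3

Solve det(M - λI) = 0. For a 2×2 matrix the characteristic equation is λ² - (trace)λ + det = 0.
trace(M) = a + d = 0 - 1 = -1.
det(M) = a*d - b*c = (0)*(-1) - (2)*(6) = 0 - 12 = -12.
Characteristic equation: λ² - (-1)λ + (-12) = 0.
Discriminant = (-1)² - 4*(-12) = 1 + 48 = 49.
λ = (-1 ± √49) / 2 = (-1 ± 7) / 2 = -4, 3.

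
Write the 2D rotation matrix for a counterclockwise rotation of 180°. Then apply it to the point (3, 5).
R = [[-1, 0], [0, -1]]; R·(3, 5) = (-3, -5)

Rotation matrix formula: R(θ) = [[cos θ, -sin θ], [sin θ, cos θ]]
For θ = 180°:
cos(180°) = -1
sin(180°) = 0
R = [[-1, 0], [0, -1]]
Apply to (3, 5): [-1·3 + (0)·5, 0·3 + -1·5] = (-3, -5)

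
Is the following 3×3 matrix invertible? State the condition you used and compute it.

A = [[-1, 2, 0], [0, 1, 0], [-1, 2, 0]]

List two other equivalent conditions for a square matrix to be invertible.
No, not invertible; det(A) = 0 (two rows are equal, so the rows are linearly dependent). Equivalent conditions (failing for this A): rank(A) < 3; Ax = 0 has non-trivial solutions; 0 is an eigenvalue; the columns are linearly dependent.

To check invertibility, compute det(A).
In this matrix, row 0 and the last row are identical, so one row is a scalar multiple of another and the rows are linearly dependent.
A matrix with linearly dependent rows has det = 0 and is not invertible.
Equivalent failed conditions:
- rank(A) < 3.
- Ax = 0 has non-trivial solutions.
- 0 is an eigenvalue.
- The columns are linearly dependent.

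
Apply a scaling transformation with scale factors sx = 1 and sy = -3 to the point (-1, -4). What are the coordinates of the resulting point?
(-1, 12)

Scaling matrix:
[[1, 0], [0, -3]]
Result: (-1 × 1, -4 × -3) = (-1, 12)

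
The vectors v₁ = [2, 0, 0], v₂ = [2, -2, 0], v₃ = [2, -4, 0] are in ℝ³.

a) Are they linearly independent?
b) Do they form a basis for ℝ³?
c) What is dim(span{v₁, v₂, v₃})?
Not independent, not a basis, dim(span) = 2

Check whether v₃ can be written as a linear combination of v₁ and v₂.
v₃ = (-1)·v₁ + (2)·v₂ = [2, -4, 0], so the three vectors are linearly dependent.
Thus they do not form a basis for ℝ³, and dim(span{v₁, v₂, v₃}) = 2 (spanned by v₁ and v₂).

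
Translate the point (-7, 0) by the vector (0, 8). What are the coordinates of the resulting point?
(-7, 8)

Translation by (0, 8):
x' = -7 + 0 = -7
y' = 0 + 8 = 8
Homogeneous matrix: [[1, 0, 0], [0, 1, 8], [0, 0, 1]]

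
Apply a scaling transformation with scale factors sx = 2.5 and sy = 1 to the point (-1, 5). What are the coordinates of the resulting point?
(-2.5, 5)

Scaling matrix:
[[2.50, 0], [0, 1]]
Result: (-1 × 2.5, 5 × 1) = (-2.5, 5)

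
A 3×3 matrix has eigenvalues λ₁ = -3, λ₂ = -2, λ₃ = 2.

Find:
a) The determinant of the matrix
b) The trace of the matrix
det = 12, trace = -3

Two standard eigenvalue identities:
- det(A) equals the product of the eigenvalues (counted with multiplicity).
- trace(A) equals the sum of the eigenvalues.
det(A) = (-3)*(-2)*(2) = 12.
trace(A) = -3 - 2 + 2 = -3.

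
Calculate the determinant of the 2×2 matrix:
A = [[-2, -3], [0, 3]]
-6

For A = [[a, b], [c, d]], det(A) = a*d - b*c.
det(A) = (-2)*(3) - (-3)*(0) = -6 - 0 = -6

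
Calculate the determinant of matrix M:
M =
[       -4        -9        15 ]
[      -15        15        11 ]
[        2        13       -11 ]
det(M) = -856

Expand along row 0 (cofactor expansion): det(M) = a*(e*i - f*h) - b*(d*i - f*g) + c*(d*h - e*g), where the 3×3 is [[a, b, c], [d, e, f], [g, h, i]].
Minor M_00 = (15)*(-11) - (11)*(13) = -165 - 143 = -308.
Minor M_01 = (-15)*(-11) - (11)*(2) = 165 - 22 = 143.
Minor M_02 = (-15)*(13) - (15)*(2) = -195 - 30 = -225.
det(M) = (-4)*(-308) - (-9)*(143) + (15)*(-225) = 1232 + 1287 - 3375 = -856.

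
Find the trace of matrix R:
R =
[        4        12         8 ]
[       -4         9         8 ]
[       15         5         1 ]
tr(R) = 4 + 9 + 1 = 14

The trace of a square matrix is the sum of its diagonal entries.
Diagonal entries of R: R[0][0] = 4, R[1][1] = 9, R[2][2] = 1.
tr(R) = 4 + 9 + 1 = 14.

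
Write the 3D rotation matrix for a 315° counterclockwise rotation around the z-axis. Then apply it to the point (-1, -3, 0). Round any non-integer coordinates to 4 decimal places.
R = [[√2/2, √2/2, 0], [-√2/2, √2/2, 0], [0, 0, 1]]; R·(-1, -3, 0) = (-2.8284, -1.4142, 0.0000)

Rotation matrix for 315° around z-axis:
cos(315°) = √2/2, sin(315°) = -√2/2
R = [[√2/2, √2/2, 0], [-√2/2, √2/2, 0], [0, 0, 1]]
Apply to (-1, -3, 0): R·[-1, -3, 0]ᵀ = (-2.8284, -1.4142, 0.0000)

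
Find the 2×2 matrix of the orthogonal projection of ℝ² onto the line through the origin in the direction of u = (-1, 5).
[[1/26, -5/26], [-5/26, 25/26]]

The orthogonal projection onto the line spanned by a nonzero vector u = (a, b) has matrix P = (u uᵀ) / (uᵀ u) = (1/(a² + b²)) · [[a², ab], [ab, b²]].
Here u = (-1, 5), so a² + b² = 1 + 25 = 26.
P = (1/26) · [[1, -5], [-5, 25]] = [[1/26, -5/26], [-5/26, 25/26]].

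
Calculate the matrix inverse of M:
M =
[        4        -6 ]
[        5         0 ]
det(M) = 30
M⁻¹ =
[        0       1/5 ]
[     -1/6      2/15 ]

For a 2×2 matrix M = [[a, b], [c, d]] with det(M) ≠ 0, M⁻¹ = (1/det(M)) * [[d, -b], [-c, a]].
det(M) = (4)*(0) - (-6)*(5) = 0 + 30 = 30.
M⁻¹ = (1/30) * [[0, 6], [-5, 4]].
Dividing each entry by 30 and reducing:
M⁻¹ =
[        0       1/5 ]
[     -1/6      2/15 ]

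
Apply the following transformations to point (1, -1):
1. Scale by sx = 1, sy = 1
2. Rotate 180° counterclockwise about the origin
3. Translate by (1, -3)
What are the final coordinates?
(0, -2)

Step 1: Scale → (1, -1)
Step 2: Rotate 180° → (-1, 1)
Step 3: Translate → (0, -2)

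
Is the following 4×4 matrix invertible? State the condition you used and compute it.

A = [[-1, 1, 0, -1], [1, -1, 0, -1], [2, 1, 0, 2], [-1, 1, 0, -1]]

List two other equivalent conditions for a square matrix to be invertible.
No, not invertible; det(A) = 0 (two rows are equal, so the rows are linearly dependent). Equivalent conditions (failing for this A): rank(A) < 4; Ax = 0 has non-trivial solutions; 0 is an eigenvalue; the columns are linearly dependent.

To check invertibility, compute det(A).
In this matrix, row 0 and the last row are identical, so one row is a scalar multiple of another and the rows are linearly dependent.
A matrix with linearly dependent rows has det = 0 and is not invertible.
Equivalent failed conditions:
- rank(A) < 4.
- Ax = 0 has non-trivial solutions.
- 0 is an eigenvalue.
- The columns are linearly dependent.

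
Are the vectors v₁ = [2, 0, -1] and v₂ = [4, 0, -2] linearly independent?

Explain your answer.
No, linearly dependent (v₂ = 2·v₁)

Check whether there is a scalar k with v₂ = k·v₁.
Comparing components, k = 2 satisfies 2·[2, 0, -1] = [4, 0, -2].
Since v₂ is a scalar multiple of v₁, the two vectors are linearly dependent.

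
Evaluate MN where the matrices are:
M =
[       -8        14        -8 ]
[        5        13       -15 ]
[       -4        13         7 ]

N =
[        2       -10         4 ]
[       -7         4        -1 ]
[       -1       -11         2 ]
MN =
[     -106       224       -62 ]
[      -66       167       -23 ]
[     -106        15       -15 ]

Matrix multiplication: (MN)[i][j] = sum over k of M[i][k] * N[k][j].
  (MN)[0][0] = (-8)*(2) + (14)*(-7) + (-8)*(-1) = -106
  (MN)[0][1] = (-8)*(-10) + (14)*(4) + (-8)*(-11) = 224
  (MN)[0][2] = (-8)*(4) + (14)*(-1) + (-8)*(2) = -62
  (MN)[1][0] = (5)*(2) + (13)*(-7) + (-15)*(-1) = -66
  (MN)[1][1] = (5)*(-10) + (13)*(4) + (-15)*(-11) = 167
  (MN)[1][2] = (5)*(4) + (13)*(-1) + (-15)*(2) = -23
  (MN)[2][0] = (-4)*(2) + (13)*(-7) + (7)*(-1) = -106
  (MN)[2][1] = (-4)*(-10) + (13)*(4) + (7)*(-11) = 15
  (MN)[2][2] = (-4)*(4) + (13)*(-1) + (7)*(2) = -15
MN =
[     -106       224       -62 ]
[      -66       167       -23 ]
[     -106        15       -15 ]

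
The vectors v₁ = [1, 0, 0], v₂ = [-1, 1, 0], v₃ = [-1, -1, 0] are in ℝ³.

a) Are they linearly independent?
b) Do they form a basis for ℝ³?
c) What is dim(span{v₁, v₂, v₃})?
Not independent, not a basis, dim(span) = 2

Check whether v₃ can be written as a linear combination of v₁ and v₂.
v₃ = (-2)·v₁ + (-1)·v₂ = [-1, -1, 0], so the three vectors are linearly dependent.
Thus they do not form a basis for ℝ³, and dim(span{v₁, v₂, v₃}) = 2 (spanned by v₁ and v₂).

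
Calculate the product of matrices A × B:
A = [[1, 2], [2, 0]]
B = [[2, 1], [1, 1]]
[[4, 3], [4, 2]]

Matrix multiplication:
C[0][0] = 1×2 + 2×1 = 4
C[0][1] = 1×1 + 2×1 = 3
C[1][0] = 2×2 + 0×1 = 4
C[1][1] = 2×1 + 0×1 = 2
Result: [[4, 3], [4, 2]]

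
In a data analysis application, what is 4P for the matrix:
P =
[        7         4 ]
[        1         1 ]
4P =
[       28        16 ]
[        4         4 ]

Scalar multiplication is elementwise: (4P)[i][j] = 4 * P[i][j].
  (4P)[0][0] = 4 * (7) = 28
  (4P)[0][1] = 4 * (4) = 16
  (4P)[1][0] = 4 * (1) = 4
  (4P)[1][1] = 4 * (1) = 4
4P =
[       28        16 ]
[        4         4 ]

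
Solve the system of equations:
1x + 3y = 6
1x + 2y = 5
x = 3, y = 1

Use elimination (row reduction):
Equation 1: 1x + 3y = 6.
Equation 2: 1x + 2y = 5.
Multiply Eq1 by 1 and Eq2 by 1: 1x + 3y = 6;  1x + 2y = 5.
Subtract: (-1)y = -1, so y = 1.
Back-substitute into Eq1: 1x + 3*(1) = 6, so x = 3.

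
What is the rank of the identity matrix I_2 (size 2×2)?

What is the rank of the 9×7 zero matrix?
rank(I_2) = 2, rank(0) = 0

The identity I_2 has 2 columns that are the standard basis vectors e_1, …, e_2. These are linearly independent, so all 2 columns are pivots and rank(I_2) = 2.
The 9×7 zero matrix has every entry zero, so every row is the zero row and there are no pivots; rank(0) = 0.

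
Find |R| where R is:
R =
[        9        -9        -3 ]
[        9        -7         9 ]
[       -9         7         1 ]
det(R) = 180

Expand along row 0 (cofactor expansion): det(R) = a*(e*i - f*h) - b*(d*i - f*g) + c*(d*h - e*g), where the 3×3 is [[a, b, c], [d, e, f], [g, h, i]].
Minor M_00 = (-7)*(1) - (9)*(7) = -7 - 63 = -70.
Minor M_01 = (9)*(1) - (9)*(-9) = 9 + 81 = 90.
Minor M_02 = (9)*(7) - (-7)*(-9) = 63 - 63 = 0.
det(R) = (9)*(-70) - (-9)*(90) + (-3)*(0) = -630 + 810 + 0 = 180.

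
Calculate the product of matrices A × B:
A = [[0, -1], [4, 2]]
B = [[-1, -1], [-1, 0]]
[[1, 0], [-6, -4]]

Matrix multiplication:
C[0][0] = 0×-1 + -1×-1 = 1
C[0][1] = 0×-1 + -1×0 = 0
C[1][0] = 4×-1 + 2×-1 = -6
C[1][1] = 4×-1 + 2×0 = -4
Result: [[1, 0], [-6, -4]]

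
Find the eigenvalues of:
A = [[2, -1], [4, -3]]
λ = -2, 1

Solve det(A - λI) = 0. For a 2×2 matrix this is λ² - (trace)λ + det = 0.
trace(A) = 2 - 3 = -1.
det(A) = (2)*(-3) - (-1)*(4) = -6 + 4 = -2.
Characteristic equation: λ² - (-1)λ + (-2) = 0.
Discriminant: (-1)² - 4*(-2) = 1 + 8 = 9.
Roots: λ = (-1 ± √9) / 2 = -2, 1.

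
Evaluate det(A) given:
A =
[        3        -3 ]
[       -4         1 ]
det(A) = -9

For a 2×2 matrix [[a, b], [c, d]], det = a*d - b*c.
det(A) = (3)*(1) - (-3)*(-4) = 3 - 12 = -9.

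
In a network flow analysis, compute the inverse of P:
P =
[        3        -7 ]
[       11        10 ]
det(P) = 107
P⁻¹ =
[   10/107     7/107 ]
[  -11/107     3/107 ]

For a 2×2 matrix P = [[a, b], [c, d]] with det(P) ≠ 0, P⁻¹ = (1/det(P)) * [[d, -b], [-c, a]].
det(P) = (3)*(10) - (-7)*(11) = 30 + 77 = 107.
P⁻¹ = (1/107) * [[10, 7], [-11, 3]].
Dividing each entry by 107 and reducing:
P⁻¹ =
[   10/107     7/107 ]
[  -11/107     3/107 ]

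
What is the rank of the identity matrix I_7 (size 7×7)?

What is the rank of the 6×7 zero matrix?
rank(I_7) = 7, rank(0) = 0

The identity I_7 has 7 columns that are the standard basis vectors e_1, …, e_7. These are linearly independent, so all 7 columns are pivots and rank(I_7) = 7.
The 6×7 zero matrix has every entry zero, so every row is the zero row and there are no pivots; rank(0) = 0.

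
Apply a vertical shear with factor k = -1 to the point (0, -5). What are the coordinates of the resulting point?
(0, -5)

Shear matrix for vertical shear with factor k = -1:
[[1, 0], [-1, 1]]
Result: (0, -5) → (0, -5)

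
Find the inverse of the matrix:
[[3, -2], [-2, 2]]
[[1, 1], [1, 3/2]]

For [[a,b],[c,d]], inverse = (1/det)·[[d,-b],[-c,a]]
det = 3·2 - -2·-2 = 2
Inverse = (1/2)·[[2, 2], [2, 3]]
        = [[1, 1], [1, 3/2]]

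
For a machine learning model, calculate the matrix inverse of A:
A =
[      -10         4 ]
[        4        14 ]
det(A) = -156
A⁻¹ =
[    -7/78      1/39 ]
[     1/39      5/78 ]

For a 2×2 matrix A = [[a, b], [c, d]] with det(A) ≠ 0, A⁻¹ = (1/det(A)) * [[d, -b], [-c, a]].
det(A) = (-10)*(14) - (4)*(4) = -140 - 16 = -156.
A⁻¹ = (1/-156) * [[14, -4], [-4, -10]].
Dividing each entry by -156 and reducing:
A⁻¹ =
[    -7/78      1/39 ]
[     1/39      5/78 ]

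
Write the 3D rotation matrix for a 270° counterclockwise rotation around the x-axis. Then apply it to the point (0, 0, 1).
R = [[1, 0, 0], [0, 0, 1], [0, -1, 0]]; R·(0, 0, 1) = (0, 1, 0)

Rotation matrix for 270° around x-axis:
cos(270°) = 0, sin(270°) = -1
R = [[1, 0, 0], [0, 0, 1], [0, -1, 0]]
Apply to (0, 0, 1): R·[0, 0, 1]ᵀ = (0, 1, 0)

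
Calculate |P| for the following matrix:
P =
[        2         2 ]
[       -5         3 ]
det(P) = 16

For a 2×2 matrix [[a, b], [c, d]], det = a*d - b*c.
det(P) = (2)*(3) - (2)*(-5) = 6 + 10 = 16.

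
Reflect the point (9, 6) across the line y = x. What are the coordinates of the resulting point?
(6, 9)

Reflection across line y = x: (9, 6) → (6, 9)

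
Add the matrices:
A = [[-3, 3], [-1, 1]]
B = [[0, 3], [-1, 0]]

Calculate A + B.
[[-3, 6], [-2, 1]]

Add corresponding elements:
(-3)+(0)=-3
(3)+(3)=6
(-1)+(-1)=-2
(1)+(0)=1
A + B = [[-3, 6], [-2, 1]]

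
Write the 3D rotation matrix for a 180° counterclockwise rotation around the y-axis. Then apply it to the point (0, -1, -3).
R = [[-1, 0, 0], [0, 1, 0], [0, 0, -1]]; R·(0, -1, -3) = (0, -1, 3)

Rotation matrix for 180° around y-axis:
cos(180°) = -1, sin(180°) = 0
R = [[-1, 0, 0], [0, 1, 0], [0, 0, -1]]
Apply to (0, -1, -3): R·[0, -1, -3]ᵀ = (0, -1, 3)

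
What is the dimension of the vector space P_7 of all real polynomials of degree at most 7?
Dimension = 8

A polynomial of degree at most 7 can be written as a₀ + a₁x + a₂x² + … + a_7x^7, with 8 free coefficients a₀, …, a_7.
The set {1, x, x², …, x^7} is a basis: it spans P_7 (every such polynomial is a linear combination of these) and is linearly independent (a polynomial is zero iff all its coefficients are zero).
Therefore dim(P_7) = 7 + 1 = 8.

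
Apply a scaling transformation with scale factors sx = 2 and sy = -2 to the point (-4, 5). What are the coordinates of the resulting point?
(-8, -10)

Scaling matrix:
[[2, 0], [0, -2]]
Result: (-4 × 2, 5 × -2) = (-8, -10)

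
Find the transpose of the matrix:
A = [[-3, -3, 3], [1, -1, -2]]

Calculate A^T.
[[-3, 1], [-3, -1], [3, -2]]

The transpose sends entry (i,j) to (j,i); rows become columns.
Row 0 of A: [-3, -3, 3] -> column 0 of A^T.
Row 1 of A: [1, -1, -2] -> column 1 of A^T.
A^T = [[-3, 1], [-3, -1], [3, -2]]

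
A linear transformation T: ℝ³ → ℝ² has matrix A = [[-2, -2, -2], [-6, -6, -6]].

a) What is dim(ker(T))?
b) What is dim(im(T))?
dim(ker) = 2, dim(im) = 1

Observe that row 2 = 3 × row 1 (so the rows are linearly dependent).
Thus rank(A) = 1 (only one linearly independent row).
dim(im(T)) = rank(A) = 1.
By the rank-nullity theorem applied to T: ℝ³ → ℝ², rank(A) + nullity(A) = 3 (the domain dimension), so dim(ker(T)) = 3 - 1 = 2.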